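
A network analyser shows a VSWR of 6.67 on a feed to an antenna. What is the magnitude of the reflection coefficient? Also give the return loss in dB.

|Γ| = (S − 1)/(S + 1) = (6.67 − 1)/(6.67 + 1) = 5.67/7.67
RL = −20·log₁₀|Γ| = −20·log₁₀(0.739)

|Γ| ≈ 0.739; return loss ≈ 2.62 dB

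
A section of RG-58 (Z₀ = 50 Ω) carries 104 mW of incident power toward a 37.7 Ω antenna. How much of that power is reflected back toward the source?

Γ = (37.7 − 50)/(37.7 + 50) = -0.14
|Γ|² = 0.0197
P_refl = |Γ|²·P_inc = 2.05 mW, P_del = (1 − |Γ|²)·P_inc = 102 mW

P_reflected ≈ 2.05 mW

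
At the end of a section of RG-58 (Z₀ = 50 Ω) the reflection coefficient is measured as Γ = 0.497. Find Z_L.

Z_L = Z_0·(1 + Γ)/(1 − Γ) = 50·(1.5)/(0.503)

Z_L ≈ 149 Ω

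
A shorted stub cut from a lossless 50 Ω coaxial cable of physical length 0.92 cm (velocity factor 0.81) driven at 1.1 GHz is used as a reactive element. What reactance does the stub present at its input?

X_in ≈ 13.4 Ω (inductive)

λ = v/f = 0.81·c / 1.1 GHz = 0.221 m
βl = 2π·l/λ = 2π × 0.0416 = 15°
tan(βl) = 0.268
For a shorted stub, Z_in = jZ_0·tan(βl)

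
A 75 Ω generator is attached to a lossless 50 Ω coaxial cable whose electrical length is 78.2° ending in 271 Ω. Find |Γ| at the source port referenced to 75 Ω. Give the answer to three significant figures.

|Γ| ≈ 0.776

tan(βl) = 4.79
Z_in = Z_0·(Z_L + jZ_0·tanβl)/(Z_0 + jZ_L·tanβl) = 9.61 − j10.1 Ω
Γ_s = (Z_in − Z_s)/(Z_in + Z_s) = (-65.4 − j10.1)/(84.6 − j10.1), |Γ_s| = 0.776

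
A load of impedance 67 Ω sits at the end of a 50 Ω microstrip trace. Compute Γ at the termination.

Γ = (Z_L − Z_0)/(Z_L + Z_0) = (67 − 50)/(67 + 50) = 17/117

Γ = 0.145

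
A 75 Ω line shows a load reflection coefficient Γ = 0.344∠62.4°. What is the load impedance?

Z_L = Z_0·(1 + Γ)/(1 − Γ) = 75·(1.16 + j0.305)/(0.841 − j0.305)

Z_L ≈ 82.7 + j57.2 Ω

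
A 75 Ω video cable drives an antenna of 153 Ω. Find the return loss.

Γ = (153 − 75)/(153 + 75) = 0.342
RL = −20·log₁₀|Γ| = −20·log₁₀(0.342)

RL ≈ 9.32 dB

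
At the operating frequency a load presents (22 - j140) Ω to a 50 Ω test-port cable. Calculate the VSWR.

Γ = (Z_L − Z_0)/(Z_L + Z_0) = (-28 − j140)/(72 − j140)
|Γ| = 143/157 = 0.907
VSWR = (1 + |Γ|)/(1 − |Γ|) = 1.91/0.0931

VSWR ≈ 20.5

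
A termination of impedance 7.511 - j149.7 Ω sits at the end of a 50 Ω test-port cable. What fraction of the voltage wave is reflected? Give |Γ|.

Γ = (Z_L − Z_0)/(Z_L + Z_0) = (-42.49 − j149.7)/(57.51 − j149.7)
|Γ| = 156/160

|Γ| ≈ 0.97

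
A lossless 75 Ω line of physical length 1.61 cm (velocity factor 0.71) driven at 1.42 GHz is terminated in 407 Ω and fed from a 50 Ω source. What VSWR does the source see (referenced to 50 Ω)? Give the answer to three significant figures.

VSWR ≈ 6.4

λ = v/f = 0.71·c / 1.42 GHz = 0.15 m
βl = 2π·l/λ = 2π × 0.107 = 38.6°
tan(βl) = 0.799
Z_in = Z_0·(Z_L + jZ_0·tanβl)/(Z_0 + jZ_L·tanβl) = 33.7 − j86.1 Ω
Γ_s = (Z_in − Z_s)/(Z_in + Z_s) = (-16.3 − j86.1)/(83.7 − j86.1), |Γ_s| = 0.73
VSWR = (1 + |Γ_s|)/(1 − |Γ_s|)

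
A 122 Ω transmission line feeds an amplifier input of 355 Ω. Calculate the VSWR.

VSWR ≈ 2.91

Γ = (355 − 122)/(355 + 122) = 0.488
VSWR = (1 + 0.488)/(1 − 0.488)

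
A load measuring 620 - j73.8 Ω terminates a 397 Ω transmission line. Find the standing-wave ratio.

VSWR ≈ 1.6

Γ = (Z_L − Z_0)/(Z_L + Z_0) = (223 − j73.8)/(1017 − j73.8)
|Γ| = 235/1020 = 0.23
VSWR = (1 + |Γ|)/(1 − |Γ|) = 1.23/0.77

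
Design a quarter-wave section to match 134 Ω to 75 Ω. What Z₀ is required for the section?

Z_qwt ≈ 100 Ω

Z_qwt = √(Z_0·R_L) = √(75 × 134) = √10050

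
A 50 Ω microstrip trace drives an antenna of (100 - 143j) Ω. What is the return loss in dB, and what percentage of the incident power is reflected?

Γ = (50 − j143)/(150 − j143), |Γ| = 0.731
RL = −20·log₁₀(0.731) = 2.72 dB
P_refl/P_inc = |Γ|² = 0.534

RL ≈ 2.72 dB; 53.4% of incident power reflected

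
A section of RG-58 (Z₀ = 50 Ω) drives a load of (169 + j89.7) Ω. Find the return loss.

RL ≈ 4.02 dB

Γ = (119 + j89.7)/(219 + j89.7), |Γ| = 0.63
RL = −20·log₁₀|Γ| = −20·log₁₀(0.63)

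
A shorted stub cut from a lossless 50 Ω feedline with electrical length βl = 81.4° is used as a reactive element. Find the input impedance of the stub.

tan(βl) = 6.61
For a shorted stub, Z_in = jZ_0·tan(βl)

Z_in ≈ +j331 Ω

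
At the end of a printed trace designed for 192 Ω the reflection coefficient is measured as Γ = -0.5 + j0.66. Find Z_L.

Z_L = Z_0·(1 + Γ)/(1 − Γ) = 192·(0.5 + j0.66)/(1.5 − j0.66)

Z_L ≈ 22.5 + j94.4 Ω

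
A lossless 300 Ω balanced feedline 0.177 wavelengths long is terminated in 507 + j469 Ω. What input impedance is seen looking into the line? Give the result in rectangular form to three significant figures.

βl = 2π × 0.177 = 63.7°
tan(βl) = tan(63.7°) = 2.03
Z_in = Z_0·(Z_L + jZ_0·tanβl)/(Z_0 + jZ_L·tanβl)
     = 300·(507 + j1080)/(-650 + j1030)

Z_in ≈ 158 − j248 Ω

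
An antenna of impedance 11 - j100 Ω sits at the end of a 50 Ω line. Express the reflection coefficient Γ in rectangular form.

Γ = (Z_L − Z_0)/(Z_L + Z_0) = (-39 − j100)/(61 − j100)

Γ ≈ 0.555 − j0.729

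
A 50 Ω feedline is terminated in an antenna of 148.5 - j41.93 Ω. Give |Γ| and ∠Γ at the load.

Γ = (Z_L − Z_0)/(Z_L + Z_0) = (98.5 − j41.93)/(198.5 − j41.93)
|Γ| = 107/203 = 0.528

Γ ≈ 0.528 ∠ -11.1°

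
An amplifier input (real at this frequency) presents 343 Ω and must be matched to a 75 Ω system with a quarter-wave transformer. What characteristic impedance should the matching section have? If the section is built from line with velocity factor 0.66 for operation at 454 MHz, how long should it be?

Z_qwt = √(Z_0·R_L) = √(75 × 343) = √25720
λ = 0.66·c/f = 0.436 m, so l = λ/4 = 0.109 m

Z_qwt ≈ 160 Ω; length ≈ 10.9 cm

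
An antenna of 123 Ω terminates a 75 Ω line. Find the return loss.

Γ = (123 − 75)/(123 + 75) = 0.242
RL = −20·log₁₀|Γ| = −20·log₁₀(0.242)

RL ≈ 12.3 dB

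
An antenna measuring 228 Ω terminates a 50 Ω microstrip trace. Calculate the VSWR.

For a purely resistive load, VSWR = R_L/Z_0 or Z_0/R_L (whichever > 1) = 228/50

VSWR ≈ 4.56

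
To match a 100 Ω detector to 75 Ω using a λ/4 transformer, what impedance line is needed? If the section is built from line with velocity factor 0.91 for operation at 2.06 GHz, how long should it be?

Z_qwt ≈ 86.6 Ω; length ≈ 3.31 cm

Z_qwt = √(Z_0·R_L) = √(75 × 100) = √7500
λ = 0.91·c/f = 0.133 m, so l = λ/4 = 0.0331 m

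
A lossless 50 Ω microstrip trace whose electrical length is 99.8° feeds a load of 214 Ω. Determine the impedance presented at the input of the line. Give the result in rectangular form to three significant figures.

Z_in ≈ 12 + j8.15 Ω

tan(βl) = tan(99.8°) = -5.79
Z_in = Z_0·(Z_L + jZ_0·tanβl)/(Z_0 + jZ_L·tanβl)
     = 50·(214 − j289)/(50 − j1240)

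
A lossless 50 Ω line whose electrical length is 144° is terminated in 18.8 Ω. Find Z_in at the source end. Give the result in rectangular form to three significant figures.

Z_in ≈ 26.7 − j29 Ω

tan(βl) = tan(144°) = -0.727
Z_in = Z_0·(Z_L + jZ_0·tanβl)/(Z_0 + jZ_L·tanβl)
     = 50·(18.8 − j36.3)/(50 − j13.7)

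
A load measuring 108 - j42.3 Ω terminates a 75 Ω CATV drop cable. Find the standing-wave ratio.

VSWR ≈ 1.8

Γ = (Z_L − Z_0)/(Z_L + Z_0) = (33 − j42.3)/(183 − j42.3)
|Γ| = 53.6/188 = 0.286
VSWR = (1 + |Γ|)/(1 − |Γ|) = 1.29/0.714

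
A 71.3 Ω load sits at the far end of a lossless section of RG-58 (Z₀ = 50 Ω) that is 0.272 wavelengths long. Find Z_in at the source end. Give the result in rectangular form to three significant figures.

Z_in ≈ 35.4 + j3.5 Ω

βl = 2π × 0.272 = 97.9°
tan(βl) = tan(97.9°) = -7.19
Z_in = Z_0·(Z_L + jZ_0·tanβl)/(Z_0 + jZ_L·tanβl)
     = 50·(71.3 − j359)/(50 − j513)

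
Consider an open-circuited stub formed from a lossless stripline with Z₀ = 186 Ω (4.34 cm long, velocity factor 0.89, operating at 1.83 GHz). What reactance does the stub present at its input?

λ = v/f = 0.89·c / 1.83 GHz = 0.146 m
βl = 2π·l/λ = 2π × 0.297 = 107°
tan(βl) = -3.25
For an open-circuited stub, Z_in = −jZ_0·cot(βl) = −jZ_0/tan(βl)

X_in ≈ 57.2 Ω (inductive)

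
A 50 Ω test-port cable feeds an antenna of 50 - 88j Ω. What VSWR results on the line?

VSWR ≈ 4.89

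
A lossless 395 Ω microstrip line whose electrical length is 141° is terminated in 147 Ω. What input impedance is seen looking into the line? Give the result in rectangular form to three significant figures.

Z_in ≈ 223 − j253 Ω

tan(βl) = tan(141°) = -0.81
Z_in = Z_0·(Z_L + jZ_0·tanβl)/(Z_0 + jZ_L·tanβl)
     = 395·(147 − j320)/(395 − j119)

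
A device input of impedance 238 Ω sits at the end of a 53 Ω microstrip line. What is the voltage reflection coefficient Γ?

Γ = 0.636

Γ = (Z_L − Z_0)/(Z_L + Z_0) = (238 − 53)/(238 + 53) = 185/291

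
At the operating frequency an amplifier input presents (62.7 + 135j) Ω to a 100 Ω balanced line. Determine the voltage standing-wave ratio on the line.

VSWR ≈ 4.93

Γ = (Z_L − Z_0)/(Z_L + Z_0) = (-37.3 + j135)/(162.7 + j135)
|Γ| = 140/211 = 0.662
VSWR = (1 + |Γ|)/(1 − |Γ|) = 1.66/0.338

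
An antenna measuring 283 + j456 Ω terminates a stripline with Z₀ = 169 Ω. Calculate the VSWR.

VSWR ≈ 6.46

Γ = (Z_L − Z_0)/(Z_L + Z_0) = (114 + j456)/(452 + j456)
|Γ| = 470/642 = 0.732
VSWR = (1 + |Γ|)/(1 − |Γ|) = 1.73/0.268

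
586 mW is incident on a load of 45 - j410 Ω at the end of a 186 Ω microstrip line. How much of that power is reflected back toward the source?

|Γ| = |(-141 − j410)/(231 − j410)| = 0.921
|Γ|² = 0.849
P_refl = |Γ|²·P_inc = 497 mW, P_del = (1 − |Γ|²)·P_inc = 88.6 mW

P_reflected ≈ 497 mW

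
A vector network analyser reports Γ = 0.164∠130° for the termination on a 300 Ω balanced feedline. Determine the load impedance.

Z_L = Z_0·(1 + Γ)/(1 − Γ) = 300·(0.895 + j0.126)/(1.11 − j0.126)

Z_L ≈ 236 + j60.9 Ω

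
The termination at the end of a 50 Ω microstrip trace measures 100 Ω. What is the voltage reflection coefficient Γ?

Γ = 0.333

Γ = (Z_L − Z_0)/(Z_L + Z_0) = (100 − 50)/(100 + 50) = 50/150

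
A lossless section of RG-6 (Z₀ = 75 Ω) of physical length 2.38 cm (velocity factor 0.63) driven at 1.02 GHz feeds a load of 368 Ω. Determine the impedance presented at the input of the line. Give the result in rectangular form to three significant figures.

Z_in ≈ 28.2 − j66.3 Ω

λ = v/f = 0.63·c / 1.02 GHz = 0.185 m
βl = 2π·l/λ = 2π × 0.128 = 46.2°
tan(βl) = tan(46.2°) = 1.04
Z_in = Z_0·(Z_L + jZ_0·tanβl)/(Z_0 + jZ_L·tanβl)
     = 75·(368 + j78.3)/(75 + j384)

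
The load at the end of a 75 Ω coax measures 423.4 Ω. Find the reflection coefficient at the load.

Γ = 0.699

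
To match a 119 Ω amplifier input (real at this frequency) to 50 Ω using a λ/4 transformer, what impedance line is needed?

Z_qwt = √(Z_0·R_L) = √(50 × 119) = √5950

Z_qwt ≈ 77.1 Ω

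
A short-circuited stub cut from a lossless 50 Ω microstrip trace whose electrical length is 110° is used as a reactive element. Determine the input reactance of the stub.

X_in ≈ -137 Ω (capacitive)

tan(βl) = -2.75
For a short-circuited stub, Z_in = jZ_0·tan(βl)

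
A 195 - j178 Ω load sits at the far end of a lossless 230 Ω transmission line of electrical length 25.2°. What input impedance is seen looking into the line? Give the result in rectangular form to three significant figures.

tan(βl) = tan(25.2°) = 0.471
Z_in = Z_0·(Z_L + jZ_0·tanβl)/(Z_0 + jZ_L·tanβl)
     = 230·(195 − j69.8)/(314 + j91.8)

Z_in ≈ 118 − j85.6 Ω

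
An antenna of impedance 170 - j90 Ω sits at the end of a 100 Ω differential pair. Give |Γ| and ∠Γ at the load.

Γ = (Z_L − Z_0)/(Z_L + Z_0) = (70 − j90)/(270 − j90)
|Γ| = 114/285 = 0.401

Γ ≈ 0.401 ∠ -33.7°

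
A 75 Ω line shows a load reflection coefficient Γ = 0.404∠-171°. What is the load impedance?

Z_L ≈ 32 − j4.83 Ω

Z_L = Z_0·(1 + Γ)/(1 − Γ) = 75·(0.601 − j0.0632)/(1.4 + j0.0632)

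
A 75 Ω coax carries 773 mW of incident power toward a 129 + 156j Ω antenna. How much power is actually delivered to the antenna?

|Γ| = |(54 + j156)/(204 + j156)| = 0.643
|Γ|² = 0.413
P_refl = |Γ|²·P_inc = 319 mW, P_del = (1 − |Γ|²)·P_inc = 454 mW

P_delivered ≈ 454 mW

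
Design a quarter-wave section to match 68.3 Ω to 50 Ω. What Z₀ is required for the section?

Z_qwt ≈ 58.4 Ω

Z_qwt = √(Z_0·R_L) = √(50 × 68.3) = √3415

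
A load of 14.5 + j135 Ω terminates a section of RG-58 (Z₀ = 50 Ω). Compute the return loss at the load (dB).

Γ = (-35.5 + j135)/(64.5 + j135), |Γ| = 0.933
RL = −20·log₁₀|Γ| = −20·log₁₀(0.933)

RL ≈ 0.603 dB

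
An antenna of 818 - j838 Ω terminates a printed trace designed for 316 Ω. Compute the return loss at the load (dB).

RL ≈ 3.19 dB

Γ = (502 − j838)/(1134 − j838), |Γ| = 0.693
RL = −20·log₁₀|Γ| = −20·log₁₀(0.693)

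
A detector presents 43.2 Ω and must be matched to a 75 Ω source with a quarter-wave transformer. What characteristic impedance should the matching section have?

Z_qwt ≈ 56.9 Ω

Z_qwt = √(Z_0·R_L) = √(75 × 43.2) = √3240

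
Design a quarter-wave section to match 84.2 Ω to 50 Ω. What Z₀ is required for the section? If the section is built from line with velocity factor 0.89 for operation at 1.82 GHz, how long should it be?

Z_qwt = √(Z_0·R_L) = √(50 × 84.2) = √4210
λ = 0.89·c/f = 0.147 m, so l = λ/4 = 0.0367 m

Z_qwt ≈ 64.9 Ω; length ≈ 3.67 cm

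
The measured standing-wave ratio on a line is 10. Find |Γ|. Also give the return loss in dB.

|Γ| ≈ 0.818; return loss ≈ 1.74 dB

|Γ| = (S − 1)/(S + 1) = (10 − 1)/(10 + 1) = 9/11
RL = −20·log₁₀|Γ| = −20·log₁₀(0.818)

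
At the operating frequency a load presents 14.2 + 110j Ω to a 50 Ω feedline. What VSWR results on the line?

VSWR ≈ 20.8

Γ = (Z_L − Z_0)/(Z_L + Z_0) = (-35.8 + j110)/(64.2 + j110)
|Γ| = 116/127 = 0.908
VSWR = (1 + |Γ|)/(1 − |Γ|) = 1.91/0.0917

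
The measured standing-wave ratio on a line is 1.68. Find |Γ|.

|Γ| ≈ 0.254

|Γ| = (S − 1)/(S + 1) = (1.68 − 1)/(1.68 + 1) = 0.68/2.68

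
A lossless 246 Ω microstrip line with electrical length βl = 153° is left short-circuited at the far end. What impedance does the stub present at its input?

Z_in ≈ −j125 Ω

tan(βl) = -0.51
For a short-circuited stub, Z_in = jZ_0·tan(βl)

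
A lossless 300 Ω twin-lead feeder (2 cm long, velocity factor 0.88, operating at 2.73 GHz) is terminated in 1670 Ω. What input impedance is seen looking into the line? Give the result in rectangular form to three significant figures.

Z_in ≈ 57.9 − j80.6 Ω

λ = v/f = 0.88·c / 2.73 GHz = 0.0967 m
βl = 2π·l/λ = 2π × 0.207 = 74.5°
tan(βl) = tan(74.5°) = 3.59
Z_in = Z_0·(Z_L + jZ_0·tanβl)/(Z_0 + jZ_L·tanβl)
     = 300·(1670 + j1080)/(300 + j6000)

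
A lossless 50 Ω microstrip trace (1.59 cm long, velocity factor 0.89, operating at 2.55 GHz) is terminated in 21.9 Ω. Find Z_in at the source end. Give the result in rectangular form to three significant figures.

Z_in ≈ 47.4 + j41.3 Ω

λ = v/f = 0.89·c / 2.55 GHz = 0.105 m
βl = 2π·l/λ = 2π × 0.152 = 54.7°
tan(βl) = tan(54.7°) = 1.41
Z_in = Z_0·(Z_L + jZ_0·tanβl)/(Z_0 + jZ_L·tanβl)
     = 50·(21.9 + j70.5)/(50 + j30.9)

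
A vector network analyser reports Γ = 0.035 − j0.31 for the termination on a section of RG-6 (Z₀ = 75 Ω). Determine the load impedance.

Z_L ≈ 65.9 − j45.3 Ω

Z_L = Z_0·(1 + Γ)/(1 − Γ) = 75·(1.03 − j0.31)/(0.965 + j0.31)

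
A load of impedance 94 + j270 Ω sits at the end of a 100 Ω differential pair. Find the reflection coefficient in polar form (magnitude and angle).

Γ ≈ 0.812 ∠ 37°

Γ = (Z_L − Z_0)/(Z_L + Z_0) = (-6 + j270)/(194 + j270)
|Γ| = 270/332 = 0.812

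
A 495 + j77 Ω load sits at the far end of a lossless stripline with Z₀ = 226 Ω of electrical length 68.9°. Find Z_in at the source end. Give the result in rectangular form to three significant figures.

Z_in ≈ 118 − j84.8 Ω

tan(βl) = tan(68.9°) = 2.59
Z_in = Z_0·(Z_L + jZ_0·tanβl)/(Z_0 + jZ_L·tanβl)
     = 226·(495 + j663)/(26.4 + j1280)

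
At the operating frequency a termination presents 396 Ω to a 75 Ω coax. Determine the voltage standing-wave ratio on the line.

For a purely resistive load, VSWR = R_L/Z_0 or Z_0/R_L (whichever > 1) = 396/75

VSWR ≈ 5.28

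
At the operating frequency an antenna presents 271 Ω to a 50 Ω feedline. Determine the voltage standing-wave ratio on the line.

VSWR ≈ 5.42

For a purely resistive load, VSWR = R_L/Z_0 or Z_0/R_L (whichever > 1) = 271/50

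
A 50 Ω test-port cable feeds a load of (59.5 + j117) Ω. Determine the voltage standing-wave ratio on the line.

VSWR ≈ 6.48

Γ = (Z_L − Z_0)/(Z_L + Z_0) = (9.5 + j117)/(109.5 + j117)
|Γ| = 117/160 = 0.733
VSWR = (1 + |Γ|)/(1 − |Γ|) = 1.73/0.267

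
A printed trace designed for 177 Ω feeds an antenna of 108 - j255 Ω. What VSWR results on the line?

VSWR ≈ 5.47

Γ = (Z_L − Z_0)/(Z_L + Z_0) = (-69 − j255)/(285 − j255)
|Γ| = 264/382 = 0.691
VSWR = (1 + |Γ|)/(1 − |Γ|) = 1.69/0.309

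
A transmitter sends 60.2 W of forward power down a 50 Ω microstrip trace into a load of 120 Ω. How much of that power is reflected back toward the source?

Γ = (120 − 50)/(120 + 50) = 0.412
|Γ|² = 0.17
P_refl = |Γ|²·P_inc = 10.2 W, P_del = (1 − |Γ|²)·P_inc = 50 W

P_reflected ≈ 10.2 W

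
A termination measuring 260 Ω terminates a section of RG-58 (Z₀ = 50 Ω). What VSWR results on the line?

VSWR ≈ 5.2

Γ = (260 − 50)/(260 + 50) = 0.677
VSWR = (1 + 0.677)/(1 − 0.677)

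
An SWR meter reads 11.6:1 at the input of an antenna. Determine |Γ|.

|Γ| = (S − 1)/(S + 1) = (11.6 − 1)/(11.6 + 1) = 10.6/12.6

|Γ| ≈ 0.841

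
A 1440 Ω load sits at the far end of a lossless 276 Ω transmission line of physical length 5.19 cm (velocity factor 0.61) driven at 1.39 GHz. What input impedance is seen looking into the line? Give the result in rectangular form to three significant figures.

λ = v/f = 0.61·c / 1.39 GHz = 0.132 m
βl = 2π·l/λ = 2π × 0.394 = 142°
tan(βl) = tan(142°) = -0.784
Z_in = Z_0·(Z_L + jZ_0·tanβl)/(Z_0 + jZ_L·tanβl)
     = 276·(1440 − j216)/(276 − j1130)

Z_in ≈ 131 + j320 Ω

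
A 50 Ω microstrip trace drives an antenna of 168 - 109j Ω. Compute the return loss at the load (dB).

RL ≈ 3.62 dB

Γ = (118 − j109)/(218 − j109), |Γ| = 0.659
RL = −20·log₁₀|Γ| = −20·log₁₀(0.659)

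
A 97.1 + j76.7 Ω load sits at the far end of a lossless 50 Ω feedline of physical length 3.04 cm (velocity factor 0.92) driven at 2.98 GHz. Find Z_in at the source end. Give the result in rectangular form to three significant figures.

Z_in ≈ 15.5 + j10.2 Ω

λ = v/f = 0.92·c / 2.98 GHz = 0.0926 m
βl = 2π·l/λ = 2π × 0.328 = 118°
tan(βl) = tan(118°) = -1.87
Z_in = Z_0·(Z_L + jZ_0·tanβl)/(Z_0 + jZ_L·tanβl)
     = 50·(97.1 − j16.7)/(193 − j181)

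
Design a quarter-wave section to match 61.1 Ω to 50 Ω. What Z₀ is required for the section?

Z_qwt ≈ 55.3 Ω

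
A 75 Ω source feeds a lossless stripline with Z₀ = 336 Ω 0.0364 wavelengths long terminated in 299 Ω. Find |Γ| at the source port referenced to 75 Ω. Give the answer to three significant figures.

βl = 2π × 0.0364 = 13.1°
tan(βl) = 0.233
Z_in = Z_0·(Z_L + jZ_0·tanβl)/(Z_0 + jZ_L·tanβl) = 302 + j15.6 Ω
Γ_s = (Z_in − Z_s)/(Z_in + Z_s) = (227 + j15.6)/(377 + j15.6), |Γ_s| = 0.603

|Γ| ≈ 0.603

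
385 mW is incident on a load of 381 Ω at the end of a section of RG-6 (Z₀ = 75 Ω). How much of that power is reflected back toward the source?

Γ = (381 − 75)/(381 + 75) = 0.671
|Γ|² = 0.45
P_refl = |Γ|²·P_inc = 173 mW, P_del = (1 − |Γ|²)·P_inc = 212 mW

P_reflected ≈ 173 mW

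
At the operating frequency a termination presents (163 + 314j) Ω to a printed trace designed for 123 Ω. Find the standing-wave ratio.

VSWR ≈ 6.85

Γ = (Z_L − Z_0)/(Z_L + Z_0) = (40 + j314)/(286 + j314)
|Γ| = 317/425 = 0.745
VSWR = (1 + |Γ|)/(1 − |Γ|) = 1.75/0.255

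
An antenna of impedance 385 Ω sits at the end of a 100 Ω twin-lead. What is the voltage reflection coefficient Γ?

Γ = (Z_L − Z_0)/(Z_L + Z_0) = (385 − 100)/(385 + 100) = 285/485

Γ = 0.588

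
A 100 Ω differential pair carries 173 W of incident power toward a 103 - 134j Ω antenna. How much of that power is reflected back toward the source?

P_reflected ≈ 52.5 W

|Γ| = |(3 − j134)/(203 − j134)| = 0.551
|Γ|² = 0.304
P_refl = |Γ|²·P_inc = 52.5 W, P_del = (1 − |Γ|²)·P_inc = 120 W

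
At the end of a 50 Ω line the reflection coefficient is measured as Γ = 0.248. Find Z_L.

Z_L ≈ 83 Ω

Z_L = Z_0·(1 + Γ)/(1 − Γ) = 50·(1.25)/(0.752)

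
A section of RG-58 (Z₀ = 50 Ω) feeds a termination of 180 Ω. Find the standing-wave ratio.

VSWR ≈ 3.6

Γ = (180 − 50)/(180 + 50) = 0.565
VSWR = (1 + 0.565)/(1 − 0.565)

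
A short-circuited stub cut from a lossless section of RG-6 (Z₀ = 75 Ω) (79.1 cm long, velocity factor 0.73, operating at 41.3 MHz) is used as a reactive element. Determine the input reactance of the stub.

X_in ≈ 102 Ω (inductive)

λ = v/f = 0.73·c / 41.3 MHz = 5.3 m
βl = 2π·l/λ = 2π × 0.149 = 53.7°
tan(βl) = 1.36
For a short-circuited stub, Z_in = jZ_0·tan(βl)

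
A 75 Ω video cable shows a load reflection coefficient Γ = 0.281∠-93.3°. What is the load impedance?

Z_L = Z_0·(1 + Γ)/(1 − Γ) = 75·(0.984 − j0.281)/(1.02 + j0.281)

Z_L ≈ 62.2 − j37.9 Ω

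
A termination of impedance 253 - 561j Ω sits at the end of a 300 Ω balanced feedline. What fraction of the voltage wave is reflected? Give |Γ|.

Γ = (Z_L − Z_0)/(Z_L + Z_0) = (-47 − j561)/(553 − j561)
|Γ| = 563/788

|Γ| ≈ 0.715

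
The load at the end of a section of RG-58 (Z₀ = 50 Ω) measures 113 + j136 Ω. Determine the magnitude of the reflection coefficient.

|Γ| ≈ 0.706

Γ = (Z_L − Z_0)/(Z_L + Z_0) = (63 + j136)/(163 + j136)
|Γ| = 150/212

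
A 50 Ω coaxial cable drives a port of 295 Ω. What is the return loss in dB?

Γ = (295 − 50)/(295 + 50) = 0.71
RL = −20·log₁₀|Γ| = −20·log₁₀(0.71)

RL ≈ 2.97 dB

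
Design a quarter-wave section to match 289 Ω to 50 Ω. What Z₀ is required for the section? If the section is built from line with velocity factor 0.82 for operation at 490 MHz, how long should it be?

Z_qwt ≈ 120 Ω; length ≈ 12.6 cm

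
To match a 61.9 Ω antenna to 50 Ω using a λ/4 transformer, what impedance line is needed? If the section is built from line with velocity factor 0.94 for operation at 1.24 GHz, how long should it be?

Z_qwt = √(Z_0·R_L) = √(50 × 61.9) = √3095
λ = 0.94·c/f = 0.227 m, so l = λ/4 = 0.0569 m

Z_qwt ≈ 55.6 Ω; length ≈ 5.69 cm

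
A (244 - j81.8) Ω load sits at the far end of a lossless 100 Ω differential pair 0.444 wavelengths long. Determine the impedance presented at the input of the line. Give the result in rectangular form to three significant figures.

Z_in ≈ 214 + j105 Ω

βl = 2π × 0.444 = 160°
tan(βl) = tan(160°) = -0.367
Z_in = Z_0·(Z_L + jZ_0·tanβl)/(Z_0 + jZ_L·tanβl)
     = 100·(244 − j119)/(70 − j89.6)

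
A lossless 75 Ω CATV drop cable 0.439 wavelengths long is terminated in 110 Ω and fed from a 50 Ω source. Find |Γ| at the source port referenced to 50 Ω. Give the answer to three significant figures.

|Γ| ≈ 0.351

βl = 2π × 0.439 = 158°
tan(βl) = -0.403
Z_in = Z_0·(Z_L + jZ_0·tanβl)/(Z_0 + jZ_L·tanβl) = 94.7 + j25.8 Ω
Γ_s = (Z_in − Z_s)/(Z_in + Z_s) = (44.7 + j25.8)/(145 + j25.8), |Γ_s| = 0.351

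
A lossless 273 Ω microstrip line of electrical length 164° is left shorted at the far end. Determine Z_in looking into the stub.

Z_in ≈ −j78.3 Ω

tan(βl) = -0.287
For a shorted stub, Z_in = jZ_0·tan(βl)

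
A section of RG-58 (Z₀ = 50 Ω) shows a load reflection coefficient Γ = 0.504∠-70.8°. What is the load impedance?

Z_L ≈ 40.4 − j51.6 Ω

Z_L = Z_0·(1 + Γ)/(1 − Γ) = 50·(1.17 − j0.476)/(0.834 + j0.476)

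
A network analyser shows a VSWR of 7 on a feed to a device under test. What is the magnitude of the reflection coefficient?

|Γ| ≈ 0.75

|Γ| = (S − 1)/(S + 1) = (7 − 1)/(7 + 1) = 6/8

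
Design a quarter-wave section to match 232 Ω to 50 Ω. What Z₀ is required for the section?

Z_qwt ≈ 108 Ω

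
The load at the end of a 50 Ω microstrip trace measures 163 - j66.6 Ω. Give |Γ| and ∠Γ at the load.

Γ ≈ 0.588 ∠ -13.2°

Γ = (Z_L − Z_0)/(Z_L + Z_0) = (113 − j66.6)/(213 − j66.6)
|Γ| = 131/223 = 0.588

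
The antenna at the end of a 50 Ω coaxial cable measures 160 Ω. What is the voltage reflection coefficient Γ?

Γ = (Z_L − Z_0)/(Z_L + Z_0) = (160 − 50)/(160 + 50) = 110/210

Γ = 0.524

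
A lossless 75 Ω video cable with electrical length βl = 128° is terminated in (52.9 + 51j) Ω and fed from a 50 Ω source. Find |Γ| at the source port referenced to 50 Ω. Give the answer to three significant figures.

|Γ| ≈ 0.236

tan(βl) = -1.28
Z_in = Z_0·(Z_L + jZ_0·tanβl)/(Z_0 + jZ_L·tanβl) = 32.4 − j8.44 Ω
Γ_s = (Z_in − Z_s)/(Z_in + Z_s) = (-17.6 − j8.44)/(82.4 − j8.44), |Γ_s| = 0.236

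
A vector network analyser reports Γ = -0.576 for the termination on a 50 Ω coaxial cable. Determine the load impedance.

Z_L = Z_0·(1 + Γ)/(1 − Γ) = 50·(0.424)/(1.58)

Z_L ≈ 13.5 Ω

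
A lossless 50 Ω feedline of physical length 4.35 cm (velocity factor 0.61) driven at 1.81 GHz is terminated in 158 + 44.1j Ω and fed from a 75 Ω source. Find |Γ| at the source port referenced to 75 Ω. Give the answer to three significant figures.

λ = v/f = 0.61·c / 1.81 GHz = 0.101 m
βl = 2π·l/λ = 2π × 0.43 = 155°
tan(βl) = -0.469
Z_in = Z_0·(Z_L + jZ_0·tanβl)/(Z_0 + jZ_L·tanβl) = 46 + j62.8 Ω
Γ_s = (Z_in − Z_s)/(Z_in + Z_s) = (-29 + j62.8)/(121 + j62.8), |Γ_s| = 0.508

|Γ| ≈ 0.508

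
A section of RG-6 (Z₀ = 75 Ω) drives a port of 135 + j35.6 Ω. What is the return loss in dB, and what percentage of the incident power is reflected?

Γ = (60 + j35.6)/(210 + j35.6), |Γ| = 0.328
RL = −20·log₁₀(0.328) = 9.69 dB
P_refl/P_inc = |Γ|² = 0.107

RL ≈ 9.69 dB; 10.7% of incident power reflected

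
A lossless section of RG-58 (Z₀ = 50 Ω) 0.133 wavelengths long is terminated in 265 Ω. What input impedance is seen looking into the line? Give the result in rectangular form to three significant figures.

βl = 2π × 0.133 = 47.9°
tan(βl) = tan(47.9°) = 1.11
Z_in = Z_0·(Z_L + jZ_0·tanβl)/(Z_0 + jZ_L·tanβl)
     = 50·(265 + j55.3)/(50 + j293)

Z_in ≈ 16.7 − j42.4 Ω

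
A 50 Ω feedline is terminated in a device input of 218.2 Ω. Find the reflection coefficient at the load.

Γ = 0.627

Γ = (Z_L − Z_0)/(Z_L + Z_0) = (218.2 − 50)/(218.2 + 50) = 168.2/268.2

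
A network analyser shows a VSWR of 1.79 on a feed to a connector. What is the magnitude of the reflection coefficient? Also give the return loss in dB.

|Γ| = (S − 1)/(S + 1) = (1.79 − 1)/(1.79 + 1) = 0.79/2.79
RL = −20·log₁₀|Γ| = −20·log₁₀(0.283)

|Γ| ≈ 0.283; return loss ≈ 11 dB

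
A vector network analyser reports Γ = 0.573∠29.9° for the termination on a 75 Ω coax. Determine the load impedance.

Z_L = Z_0·(1 + Γ)/(1 − Γ) = 75·(1.5 + j0.286)/(0.503 − j0.286)

Z_L ≈ 150 + j128 Ω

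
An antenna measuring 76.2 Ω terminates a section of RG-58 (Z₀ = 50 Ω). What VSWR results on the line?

For a purely resistive load, VSWR = R_L/Z_0 or Z_0/R_L (whichever > 1) = 76.2/50

VSWR ≈ 1.52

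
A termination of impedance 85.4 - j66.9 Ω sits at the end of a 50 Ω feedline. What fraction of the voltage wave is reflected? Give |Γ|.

|Γ| ≈ 0.501

Γ = (Z_L − Z_0)/(Z_L + Z_0) = (35.4 − j66.9)/(135.4 − j66.9)
|Γ| = 75.7/151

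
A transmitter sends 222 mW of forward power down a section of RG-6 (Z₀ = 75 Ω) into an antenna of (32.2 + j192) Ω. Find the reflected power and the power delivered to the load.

P_reflected ≈ 178 mW; P_delivered ≈ 44.3 mW

|Γ| = |(-42.8 + j192)/(107.2 + j192)| = 0.895
|Γ|² = 0.8
P_refl = |Γ|²·P_inc = 178 mW, P_del = (1 − |Γ|²)·P_inc = 44.3 mW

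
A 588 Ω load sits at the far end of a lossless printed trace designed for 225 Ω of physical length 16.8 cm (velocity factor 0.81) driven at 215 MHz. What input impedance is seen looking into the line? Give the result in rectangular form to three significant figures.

λ = v/f = 0.81·c / 215 MHz = 1.13 m
βl = 2π·l/λ = 2π × 0.149 = 53.5°
tan(βl) = tan(53.5°) = 1.35
Z_in = Z_0·(Z_L + jZ_0·tanβl)/(Z_0 + jZ_L·tanβl)
     = 225·(588 + j304)/(225 + j795)

Z_in ≈ 123 − j132 Ω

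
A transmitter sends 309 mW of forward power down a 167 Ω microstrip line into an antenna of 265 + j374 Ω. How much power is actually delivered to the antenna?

P_delivered ≈ 168 mW

|Γ| = |(98 + j374)/(432 + j374)| = 0.677
|Γ|² = 0.458
P_refl = |Γ|²·P_inc = 141 mW, P_del = (1 − |Γ|²)·P_inc = 168 mW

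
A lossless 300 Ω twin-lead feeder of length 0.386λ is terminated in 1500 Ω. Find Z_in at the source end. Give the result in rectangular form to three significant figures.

βl = 2π × 0.386 = 139°
tan(βl) = tan(139°) = -0.871
Z_in = Z_0·(Z_L + jZ_0·tanβl)/(Z_0 + jZ_L·tanβl)
     = 300·(1500 − j261)/(300 − j1310)

Z_in ≈ 132 + j314 Ω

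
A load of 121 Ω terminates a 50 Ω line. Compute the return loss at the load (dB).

Γ = (121 − 50)/(121 + 50) = 0.415
RL = −20·log₁₀|Γ| = −20·log₁₀(0.415)

RL ≈ 7.63 dB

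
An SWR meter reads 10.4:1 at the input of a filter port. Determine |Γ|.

|Γ| = (S − 1)/(S + 1) = (10.4 − 1)/(10.4 + 1) = 9.4/11.4

|Γ| ≈ 0.825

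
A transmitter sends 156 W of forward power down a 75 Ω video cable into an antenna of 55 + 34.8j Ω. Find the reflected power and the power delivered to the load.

P_reflected ≈ 13.9 W; P_delivered ≈ 142 W

|Γ| = |(-20 + j34.8)/(130 + j34.8)| = 0.298
|Γ|² = 0.089
P_refl = |Γ|²·P_inc = 13.9 W, P_del = (1 − |Γ|²)·P_inc = 142 W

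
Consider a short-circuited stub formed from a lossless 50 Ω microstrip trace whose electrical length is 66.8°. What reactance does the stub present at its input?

tan(βl) = 2.33
For a short-circuited stub, Z_in = jZ_0·tan(βl)

X_in ≈ 117 Ω (inductive)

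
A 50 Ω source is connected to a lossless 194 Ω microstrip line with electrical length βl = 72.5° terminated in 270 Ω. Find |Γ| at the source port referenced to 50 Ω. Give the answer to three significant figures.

|Γ| ≈ 0.505

tan(βl) = 3.17
Z_in = Z_0·(Z_L + jZ_0·tanβl)/(Z_0 + jZ_L·tanβl) = 146 − j28.1 Ω
Γ_s = (Z_in − Z_s)/(Z_in + Z_s) = (95.8 − j28.1)/(196 − j28.1), |Γ_s| = 0.505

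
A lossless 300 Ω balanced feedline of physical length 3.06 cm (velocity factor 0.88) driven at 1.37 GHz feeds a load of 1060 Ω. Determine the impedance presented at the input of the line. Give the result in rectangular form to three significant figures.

λ = v/f = 0.88·c / 1.37 GHz = 0.193 m
βl = 2π·l/λ = 2π × 0.159 = 57.2°
tan(βl) = tan(57.2°) = 1.55
Z_in = Z_0·(Z_L + jZ_0·tanβl)/(Z_0 + jZ_L·tanβl)
     = 300·(1060 + j465)/(300 + j1640)

Z_in ≈ 116 − j172 Ω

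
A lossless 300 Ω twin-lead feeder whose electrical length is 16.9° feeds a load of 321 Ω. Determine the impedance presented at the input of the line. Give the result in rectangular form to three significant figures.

Z_in ≈ 317 − j11.9 Ω

tan(βl) = tan(16.9°) = 0.304
Z_in = Z_0·(Z_L + jZ_0·tanβl)/(Z_0 + jZ_L·tanβl)
     = 300·(321 + j91.1)/(300 + j97.5)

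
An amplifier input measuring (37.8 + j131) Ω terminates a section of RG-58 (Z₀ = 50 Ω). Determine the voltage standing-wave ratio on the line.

Γ = (Z_L − Z_0)/(Z_L + Z_0) = (-12.2 + j131)/(87.8 + j131)
|Γ| = 132/158 = 0.834
VSWR = (1 + |Γ|)/(1 − |Γ|) = 1.83/0.166

VSWR ≈ 11.1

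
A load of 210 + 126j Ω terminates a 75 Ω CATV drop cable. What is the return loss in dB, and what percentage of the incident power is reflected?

RL ≈ 4.54 dB; 35.1% of incident power reflected

Γ = (135 + j126)/(285 + j126), |Γ| = 0.593
RL = −20·log₁₀(0.593) = 4.54 dB
P_refl/P_inc = |Γ|² = 0.351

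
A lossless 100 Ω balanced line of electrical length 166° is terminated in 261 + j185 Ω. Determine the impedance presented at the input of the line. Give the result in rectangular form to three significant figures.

tan(βl) = tan(166°) = -0.249
Z_in = Z_0·(Z_L + jZ_0·tanβl)/(Z_0 + jZ_L·tanβl)
     = 100·(261 + j160)/(146 − j65.1)

Z_in ≈ 108 + j158 Ω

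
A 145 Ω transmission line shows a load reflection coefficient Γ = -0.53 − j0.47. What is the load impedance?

Z_L = Z_0·(1 + Γ)/(1 − Γ) = 145·(0.47 − j0.47)/(1.53 + j0.47)

Z_L ≈ 28.2 − j53.2 Ω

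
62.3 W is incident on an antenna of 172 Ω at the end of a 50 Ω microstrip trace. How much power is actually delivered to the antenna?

Γ = (172 − 50)/(172 + 50) = 0.55
|Γ|² = 0.302
P_refl = |Γ|²·P_inc = 18.8 W, P_del = (1 − |Γ|²)·P_inc = 43.5 W

P_delivered ≈ 43.5 W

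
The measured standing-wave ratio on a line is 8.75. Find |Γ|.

|Γ| ≈ 0.795

|Γ| = (S − 1)/(S + 1) = (8.75 − 1)/(8.75 + 1) = 7.75/9.75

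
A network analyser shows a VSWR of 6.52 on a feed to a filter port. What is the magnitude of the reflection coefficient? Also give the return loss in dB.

|Γ| ≈ 0.734; return loss ≈ 2.69 dB

|Γ| = (S − 1)/(S + 1) = (6.52 − 1)/(6.52 + 1) = 5.52/7.52
RL = −20·log₁₀|Γ| = −20·log₁₀(0.734)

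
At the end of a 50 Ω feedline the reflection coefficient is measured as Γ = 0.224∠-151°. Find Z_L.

Z_L ≈ 32.9 − j7.53 Ω

Z_L = Z_0·(1 + Γ)/(1 − Γ) = 50·(0.804 − j0.109)/(1.2 + j0.109)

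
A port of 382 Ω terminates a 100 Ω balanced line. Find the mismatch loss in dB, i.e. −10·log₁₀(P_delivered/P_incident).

Γ = (382 − 100)/(382 + 100) = 0.585
|Γ|² = 0.342, so P_del/P_inc = 1 − |Γ|² = 0.658
ML = −10·log₁₀(1 − |Γ|²)

mismatch loss ≈ 1.82 dB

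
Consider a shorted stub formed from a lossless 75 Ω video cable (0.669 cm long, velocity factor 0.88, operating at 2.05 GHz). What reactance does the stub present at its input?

X_in ≈ 25.4 Ω (inductive)

λ = v/f = 0.88·c / 2.05 GHz = 0.129 m
βl = 2π·l/λ = 2π × 0.0519 = 18.7°
tan(βl) = 0.339
For a shorted stub, Z_in = jZ_0·tan(βl)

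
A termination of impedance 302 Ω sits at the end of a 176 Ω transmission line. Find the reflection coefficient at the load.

Γ = (Z_L − Z_0)/(Z_L + Z_0) = (302 − 176)/(302 + 176) = 126/478

Γ = 0.264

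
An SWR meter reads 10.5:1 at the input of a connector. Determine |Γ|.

|Γ| = (S − 1)/(S + 1) = (10.5 − 1)/(10.5 + 1) = 9.5/11.5

|Γ| ≈ 0.826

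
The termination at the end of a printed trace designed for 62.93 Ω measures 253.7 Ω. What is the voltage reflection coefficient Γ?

Γ = (Z_L − Z_0)/(Z_L + Z_0) = (253.7 − 62.93)/(253.7 + 62.93) = 190.8/316.6

Γ = 0.603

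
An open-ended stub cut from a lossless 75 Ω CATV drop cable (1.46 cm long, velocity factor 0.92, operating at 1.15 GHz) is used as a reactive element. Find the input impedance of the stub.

λ = v/f = 0.92·c / 1.15 GHz = 0.24 m
βl = 2π·l/λ = 2π × 0.0608 = 21.9°
tan(βl) = 0.402
For an open-ended stub, Z_in = −jZ_0·cot(βl) = −jZ_0/tan(βl)

Z_in ≈ −j187 Ω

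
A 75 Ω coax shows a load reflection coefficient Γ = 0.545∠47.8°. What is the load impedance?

Z_L ≈ 93.3 + j107 Ω

Z_L = Z_0·(1 + Γ)/(1 − Γ) = 75·(1.37 + j0.404)/(0.634 − j0.404)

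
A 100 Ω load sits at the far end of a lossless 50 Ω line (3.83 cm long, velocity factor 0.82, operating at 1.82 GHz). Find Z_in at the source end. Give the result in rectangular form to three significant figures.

Z_in ≈ 25.8 + j7.89 Ω

λ = v/f = 0.82·c / 1.82 GHz = 0.135 m
βl = 2π·l/λ = 2π × 0.283 = 102°
tan(βl) = tan(102°) = -4.7
Z_in = Z_0·(Z_L + jZ_0·tanβl)/(Z_0 + jZ_L·tanβl)
     = 50·(100 − j235)/(50 − j470)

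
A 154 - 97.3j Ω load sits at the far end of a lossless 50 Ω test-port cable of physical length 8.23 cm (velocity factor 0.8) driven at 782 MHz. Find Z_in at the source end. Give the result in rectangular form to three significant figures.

Z_in ≈ 12.2 + j13 Ω

λ = v/f = 0.8·c / 782 MHz = 0.307 m
βl = 2π·l/λ = 2π × 0.268 = 96.5°
tan(βl) = tan(96.5°) = -8.73
Z_in = Z_0·(Z_L + jZ_0·tanβl)/(Z_0 + jZ_L·tanβl)
     = 50·(154 − j534)/(-799 − j1340)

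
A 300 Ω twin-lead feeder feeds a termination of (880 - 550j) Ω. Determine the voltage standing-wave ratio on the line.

Γ = (Z_L − Z_0)/(Z_L + Z_0) = (580 − j550)/(1180 − j550)
|Γ| = 799/1300 = 0.614
VSWR = (1 + |Γ|)/(1 − |Γ|) = 1.61/0.386

VSWR ≈ 4.18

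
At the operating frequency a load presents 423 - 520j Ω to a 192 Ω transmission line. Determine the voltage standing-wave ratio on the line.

VSWR ≈ 5.81

Γ = (Z_L − Z_0)/(Z_L + Z_0) = (231 − j520)/(615 − j520)
|Γ| = 569/805 = 0.707
VSWR = (1 + |Γ|)/(1 − |Γ|) = 1.71/0.293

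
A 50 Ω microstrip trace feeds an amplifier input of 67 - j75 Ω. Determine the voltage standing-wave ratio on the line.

VSWR ≈ 3.48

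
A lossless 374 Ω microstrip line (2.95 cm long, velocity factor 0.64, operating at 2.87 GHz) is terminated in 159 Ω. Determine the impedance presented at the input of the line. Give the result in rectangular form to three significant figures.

λ = v/f = 0.64·c / 2.87 GHz = 0.0669 m
βl = 2π·l/λ = 2π × 0.441 = 159°
tan(βl) = tan(159°) = -0.389
Z_in = Z_0·(Z_L + jZ_0·tanβl)/(Z_0 + jZ_L·tanβl)
     = 374·(159 − j145)/(374 − j61.8)

Z_in ≈ 178 − j116 Ω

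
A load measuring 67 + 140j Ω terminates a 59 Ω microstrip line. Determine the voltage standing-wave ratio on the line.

Γ = (Z_L − Z_0)/(Z_L + Z_0) = (8 + j140)/(126 + j140)
|Γ| = 140/188 = 0.745
VSWR = (1 + |Γ|)/(1 − |Γ|) = 1.74/0.255

VSWR ≈ 6.83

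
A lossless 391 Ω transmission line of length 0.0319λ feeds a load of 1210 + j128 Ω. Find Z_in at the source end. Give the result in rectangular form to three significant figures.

βl = 2π × 0.0319 = 11.5°
tan(βl) = tan(11.5°) = 0.203
Z_in = Z_0·(Z_L + jZ_0·tanβl)/(Z_0 + jZ_L·tanβl)
     = 391·(1210 + j207)/(365 + j246)

Z_in ≈ 995 − j448 Ω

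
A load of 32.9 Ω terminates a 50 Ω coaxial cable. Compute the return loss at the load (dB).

RL ≈ 13.7 dB

Γ = (32.9 − 50)/(32.9 + 50) = -0.206
RL = −20·log₁₀|Γ| = −20·log₁₀(0.206)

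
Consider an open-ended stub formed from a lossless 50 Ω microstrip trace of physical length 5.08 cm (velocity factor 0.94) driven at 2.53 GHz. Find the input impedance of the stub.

λ = v/f = 0.94·c / 2.53 GHz = 0.111 m
βl = 2π·l/λ = 2π × 0.456 = 164°
tan(βl) = -0.285
For an open-ended stub, Z_in = −jZ_0·cot(βl) = −jZ_0/tan(βl)

Z_in ≈ +j175 Ω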